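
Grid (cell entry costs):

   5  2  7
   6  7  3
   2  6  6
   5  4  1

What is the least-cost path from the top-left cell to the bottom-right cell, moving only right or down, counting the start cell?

23

Take (0,0) -> (1,0) -> (2,0) -> (3,0) -> (3,1) -> (3,2) for a total of 5 + 6 + 2 + 5 + 4 + 1 = 23.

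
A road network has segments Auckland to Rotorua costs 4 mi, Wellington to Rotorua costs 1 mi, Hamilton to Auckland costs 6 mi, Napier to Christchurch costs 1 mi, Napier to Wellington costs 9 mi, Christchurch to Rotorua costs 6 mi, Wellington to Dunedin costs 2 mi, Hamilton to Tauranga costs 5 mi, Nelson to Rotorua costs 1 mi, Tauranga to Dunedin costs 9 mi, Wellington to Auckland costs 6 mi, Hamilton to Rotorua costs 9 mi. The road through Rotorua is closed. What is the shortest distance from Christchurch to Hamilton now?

Routes from Christchurch to Hamilton avoiding Rotorua:
Christchurch → Napier → Wellington → Auckland → Hamilton: 1 + 9 + 6 + 6 = 22
Christchurch → Napier → Wellington → Dunedin → Tauranga → Hamilton: 1 + 9 + 2 + 9 + 5 = 26
The minimum is 22 mi.

22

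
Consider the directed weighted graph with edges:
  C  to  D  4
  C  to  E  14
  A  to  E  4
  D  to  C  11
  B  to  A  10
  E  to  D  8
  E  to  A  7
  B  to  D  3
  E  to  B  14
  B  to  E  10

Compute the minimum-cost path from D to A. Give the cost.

Routes from D to A:
D→C→E→B→A: 11 + 14 + 14 + 10 = 49
D→C→E→A: 11 + 14 + 7 = 32
The minimum is 32.

32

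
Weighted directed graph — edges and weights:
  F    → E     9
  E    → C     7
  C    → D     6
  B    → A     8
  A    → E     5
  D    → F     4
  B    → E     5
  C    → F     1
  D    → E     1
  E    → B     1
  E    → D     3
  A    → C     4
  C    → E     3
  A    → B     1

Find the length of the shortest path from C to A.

12

Candidate routes:
C -> D -> F -> E -> B -> A: 6 + 4 + 9 + 1 + 8 = 28
C -> F -> E -> B -> A: 1 + 9 + 1 + 8 = 19
C -> D -> E -> B -> A: 6 + 1 + 1 + 8 = 16
C -> E -> B -> A: 3 + 1 + 8 = 12
Shortest: 12.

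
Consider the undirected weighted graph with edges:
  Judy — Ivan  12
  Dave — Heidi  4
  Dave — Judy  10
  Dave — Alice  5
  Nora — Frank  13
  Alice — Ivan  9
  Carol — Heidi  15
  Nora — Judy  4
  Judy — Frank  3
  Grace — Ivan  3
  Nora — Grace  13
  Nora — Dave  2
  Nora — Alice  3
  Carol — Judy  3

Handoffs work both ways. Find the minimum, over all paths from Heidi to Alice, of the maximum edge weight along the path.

A few of the Heidi→Alice routes:
Heidi→Dave→Judy→Ivan→Alice: max(4, 10, 12, 9) = 12
Heidi→Dave→Judy→Nora→Alice: max(4, 10, 4, 3) = 10
Heidi→Dave→Alice: max(4, 5) = 5
Heidi→Dave→Nora→Alice: max(4, 2, 3) = 4
Heidi→Dave→Nora→Judy→Ivan→Alice: max(4, 2, 4, 12, 9) = 12
Heidi→Dave→Nora→Frank→Judy→Ivan→Alice: max(4, 2, 13, 3, 12, 9) = 13
Smallest bottleneck: 4.

4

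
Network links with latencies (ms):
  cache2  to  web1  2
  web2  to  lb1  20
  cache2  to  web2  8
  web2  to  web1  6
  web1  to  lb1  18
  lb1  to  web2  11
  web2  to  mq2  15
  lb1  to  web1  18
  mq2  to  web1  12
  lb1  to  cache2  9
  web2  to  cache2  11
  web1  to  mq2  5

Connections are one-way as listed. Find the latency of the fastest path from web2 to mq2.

11

Checking several routes:
web2-web1-mq2: 6 + 5 = 11
web2-mq2: 15
web2-cache2-web1-mq2: 11 + 2 + 5 = 18
Shortest: 11 ms.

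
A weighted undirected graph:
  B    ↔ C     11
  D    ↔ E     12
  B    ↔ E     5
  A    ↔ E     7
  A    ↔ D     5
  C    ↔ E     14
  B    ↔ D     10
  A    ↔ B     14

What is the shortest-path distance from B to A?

12

Some routes from B to A:
B→A: 14
B→D→E→A: 10 + 12 + 7 = 29
B→E→D→A: 5 + 12 + 5 = 22
B→D→A: 10 + 5 = 15
B→E→A: 5 + 7 = 12
B→C→E→A: 11 + 14 + 7 = 32
Best route has total 12.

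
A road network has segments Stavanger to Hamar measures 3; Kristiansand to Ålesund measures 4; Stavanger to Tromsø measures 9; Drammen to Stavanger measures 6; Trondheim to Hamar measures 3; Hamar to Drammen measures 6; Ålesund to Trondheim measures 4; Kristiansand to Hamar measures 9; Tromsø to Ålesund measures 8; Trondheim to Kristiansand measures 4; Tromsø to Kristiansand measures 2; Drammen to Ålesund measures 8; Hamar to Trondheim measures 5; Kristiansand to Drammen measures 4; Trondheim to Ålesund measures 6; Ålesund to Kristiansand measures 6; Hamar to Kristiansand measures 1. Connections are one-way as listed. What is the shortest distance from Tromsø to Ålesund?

6

Some routes from Tromsø to Ålesund:
Tromsø - Kristiansand - Drammen - Ålesund: 2 + 4 + 8 = 14
Tromsø - Ålesund: 8
Tromsø - Kristiansand - Ålesund: 2 + 4 = 6
Tromsø - Kristiansand - Hamar - Trondheim - Ålesund: 2 + 9 + 5 + 6 = 22
Tromsø - Kristiansand - Hamar - Drammen - Ålesund: 2 + 9 + 6 + 8 = 25
The minimum is 6.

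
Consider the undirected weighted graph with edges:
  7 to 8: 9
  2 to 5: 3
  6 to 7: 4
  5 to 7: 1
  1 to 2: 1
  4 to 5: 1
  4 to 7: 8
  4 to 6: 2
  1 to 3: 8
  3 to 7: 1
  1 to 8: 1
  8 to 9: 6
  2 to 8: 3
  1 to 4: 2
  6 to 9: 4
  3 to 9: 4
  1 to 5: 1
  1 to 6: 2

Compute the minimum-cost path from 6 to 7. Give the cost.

4

Some routes from 6 to 7:
6 → 7: 4
6 → 4 → 5 → 7: 2 + 1 + 1 = 4
6 → 1 → 5 → 7: 2 + 1 + 1 = 4
6 → 4 → 1 → 5 → 7: 2 + 2 + 1 + 1 = 6
Shortest: 4.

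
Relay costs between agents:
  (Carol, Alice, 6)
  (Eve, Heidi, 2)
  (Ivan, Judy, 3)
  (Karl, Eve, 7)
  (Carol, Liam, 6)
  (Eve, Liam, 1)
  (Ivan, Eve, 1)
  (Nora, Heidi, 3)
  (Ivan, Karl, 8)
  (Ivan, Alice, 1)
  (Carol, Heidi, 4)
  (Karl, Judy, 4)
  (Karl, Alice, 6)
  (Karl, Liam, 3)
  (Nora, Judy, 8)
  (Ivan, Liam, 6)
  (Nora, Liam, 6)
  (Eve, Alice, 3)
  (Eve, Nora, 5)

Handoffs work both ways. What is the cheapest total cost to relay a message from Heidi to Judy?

Checking several routes:
Heidi → Eve → Alice → Ivan → Judy: 2 + 3 + 1 + 3 = 9
Heidi → Nora → Judy: 3 + 8 = 11
Heidi → Eve → Liam → Karl → Judy: 2 + 1 + 3 + 4 = 10
Heidi → Nora → Eve → Ivan → Judy: 3 + 5 + 1 + 3 = 12
Heidi → Eve → Ivan → Judy: 2 + 1 + 3 = 6
Best route has total 6.

6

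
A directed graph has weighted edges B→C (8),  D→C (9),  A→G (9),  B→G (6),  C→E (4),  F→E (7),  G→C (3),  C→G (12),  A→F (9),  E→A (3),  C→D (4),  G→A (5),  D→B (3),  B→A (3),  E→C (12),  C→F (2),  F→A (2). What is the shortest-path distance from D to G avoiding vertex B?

21

Paths from D to G avoiding B:
D - C - G: 9 + 12 = 21
D - C - F - A - G: 9 + 2 + 2 + 9 = 22
D - C - E - A - G: 9 + 4 + 3 + 9 = 25
D - C - F - E - A - G: 9 + 2 + 7 + 3 + 9 = 30
Best route has total 21.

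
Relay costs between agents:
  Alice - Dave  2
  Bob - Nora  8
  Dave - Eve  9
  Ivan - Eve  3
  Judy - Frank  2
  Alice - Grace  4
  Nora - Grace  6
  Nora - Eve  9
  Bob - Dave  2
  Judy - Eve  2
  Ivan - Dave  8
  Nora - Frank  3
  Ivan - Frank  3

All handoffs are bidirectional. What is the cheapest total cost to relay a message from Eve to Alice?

11

Checking several routes:
Eve→Judy→Frank→Nora→Grace→Alice: 2 + 2 + 3 + 6 + 4 = 17
Eve→Ivan→Dave→Alice: 3 + 8 + 2 = 13
Eve→Dave→Alice: 9 + 2 = 11
Eve→Judy→Frank→Ivan→Dave→Alice: 2 + 2 + 3 + 8 + 2 = 17
The minimum is 11.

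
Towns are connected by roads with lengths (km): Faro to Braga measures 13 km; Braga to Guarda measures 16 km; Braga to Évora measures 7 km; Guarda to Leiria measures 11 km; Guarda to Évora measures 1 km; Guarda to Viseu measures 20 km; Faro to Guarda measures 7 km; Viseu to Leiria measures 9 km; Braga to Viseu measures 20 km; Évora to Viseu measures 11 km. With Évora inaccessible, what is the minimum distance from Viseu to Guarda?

20

Routes from Viseu to Guarda avoiding Évora:
Viseu → Leiria → Guarda: 9 + 11 = 20
Viseu → Braga → Guarda: 20 + 16 = 36
Viseu → Braga → Faro → Guarda: 20 + 13 + 7 = 40
Viseu → Guarda: 20
Best route has total 20 km.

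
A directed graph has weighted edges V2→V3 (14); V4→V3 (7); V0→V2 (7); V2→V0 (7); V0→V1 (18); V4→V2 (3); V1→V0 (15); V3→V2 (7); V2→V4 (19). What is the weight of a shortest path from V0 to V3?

21

Candidate routes:
V0-V2-V3: 7 + 14 = 21
V0-V2-V4-V3: 7 + 19 + 7 = 33
Best route has total 21.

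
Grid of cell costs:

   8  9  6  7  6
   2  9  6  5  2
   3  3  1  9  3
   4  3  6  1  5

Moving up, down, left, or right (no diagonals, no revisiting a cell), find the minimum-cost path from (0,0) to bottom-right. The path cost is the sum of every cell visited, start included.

Best path: (0,0)→(1,0)→(2,0)→(2,1)→(2,2)→(3,2)→(3,3)→(3,4)
Cost: 8 + 2 + 3 + 3 + 1 + 6 + 1 + 5 = 29

29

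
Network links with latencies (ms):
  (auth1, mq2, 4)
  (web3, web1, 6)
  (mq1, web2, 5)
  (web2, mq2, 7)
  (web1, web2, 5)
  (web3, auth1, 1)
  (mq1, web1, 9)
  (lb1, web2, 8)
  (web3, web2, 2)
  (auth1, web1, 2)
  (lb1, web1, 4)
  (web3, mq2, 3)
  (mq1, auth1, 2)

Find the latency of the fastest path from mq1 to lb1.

8

Comparing a few candidate routes:
mq1→web2→lb1: 5 + 8 = 13
mq1→auth1→web3→web1→lb1: 2 + 1 + 6 + 4 = 13
mq1→web1→lb1: 9 + 4 = 13
mq1→auth1→web1→lb1: 2 + 2 + 4 = 8
mq1→auth1→web3→web2→lb1: 2 + 1 + 2 + 8 = 13
The minimum is 8 ms.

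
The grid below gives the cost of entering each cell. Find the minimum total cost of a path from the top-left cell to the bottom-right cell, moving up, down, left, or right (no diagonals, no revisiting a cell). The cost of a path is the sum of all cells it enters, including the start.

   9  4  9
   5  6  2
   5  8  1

22

Take [0,0] → [0,1] → [1,1] → [1,2] → [2,2] for a total of 9 + 4 + 6 + 2 + 1 = 22.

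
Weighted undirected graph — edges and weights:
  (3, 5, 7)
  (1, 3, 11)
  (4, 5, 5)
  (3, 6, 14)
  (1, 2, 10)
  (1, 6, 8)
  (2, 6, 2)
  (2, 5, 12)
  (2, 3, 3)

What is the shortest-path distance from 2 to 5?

10

Comparing a few candidate routes:
2 -> 1 -> 3 -> 5: 10 + 11 + 7 = 28
2 -> 6 -> 1 -> 3 -> 5: 2 + 8 + 11 + 7 = 28
2 -> 6 -> 3 -> 5: 2 + 14 + 7 = 23
2 -> 3 -> 5: 3 + 7 = 10
2 -> 5: 12
Shortest: 10.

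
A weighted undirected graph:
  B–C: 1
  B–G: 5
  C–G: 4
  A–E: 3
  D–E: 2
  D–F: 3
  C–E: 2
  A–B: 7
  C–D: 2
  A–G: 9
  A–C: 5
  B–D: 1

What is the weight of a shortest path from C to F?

Comparing a few candidate routes:
C -> A -> E -> D -> F: 5 + 3 + 2 + 3 = 13
C -> D -> F: 2 + 3 = 5
C -> G -> B -> D -> F: 4 + 5 + 1 + 3 = 13
C -> B -> D -> F: 1 + 1 + 3 = 5
C -> E -> D -> F: 2 + 2 + 3 = 7
The minimum is 5.

5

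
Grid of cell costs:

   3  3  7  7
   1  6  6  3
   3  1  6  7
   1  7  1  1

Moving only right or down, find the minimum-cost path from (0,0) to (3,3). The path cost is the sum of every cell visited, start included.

16

Best path: (0,0) → (1,0) → (2,0) → (2,1) → (2,2) → (3,2) → (3,3)
Cost: 3 + 1 + 3 + 1 + 6 + 1 + 1 = 16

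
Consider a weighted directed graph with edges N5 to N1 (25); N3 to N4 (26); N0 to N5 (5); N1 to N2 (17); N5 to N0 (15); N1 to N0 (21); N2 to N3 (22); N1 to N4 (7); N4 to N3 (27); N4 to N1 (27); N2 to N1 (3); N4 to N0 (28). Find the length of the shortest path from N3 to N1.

Routes from N3 to N1:
N3→N4→N1: 26 + 27 = 53
N3→N4→N0→N5→N1: 26 + 28 + 5 + 25 = 84
Shortest: 53.

53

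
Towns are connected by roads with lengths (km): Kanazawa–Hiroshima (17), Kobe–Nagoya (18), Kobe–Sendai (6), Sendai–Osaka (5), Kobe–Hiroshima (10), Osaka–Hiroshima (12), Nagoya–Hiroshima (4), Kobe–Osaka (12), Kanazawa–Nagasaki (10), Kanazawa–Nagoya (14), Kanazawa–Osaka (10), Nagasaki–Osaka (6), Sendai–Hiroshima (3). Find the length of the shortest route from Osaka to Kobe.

11

Comparing a few candidate routes:
Osaka - Kobe: 12
Osaka - Sendai - Hiroshima - Kobe: 5 + 3 + 10 = 18
Osaka - Sendai - Kobe: 5 + 6 = 11
Osaka - Hiroshima - Sendai - Kobe: 12 + 3 + 6 = 21
Best route has total 11 km.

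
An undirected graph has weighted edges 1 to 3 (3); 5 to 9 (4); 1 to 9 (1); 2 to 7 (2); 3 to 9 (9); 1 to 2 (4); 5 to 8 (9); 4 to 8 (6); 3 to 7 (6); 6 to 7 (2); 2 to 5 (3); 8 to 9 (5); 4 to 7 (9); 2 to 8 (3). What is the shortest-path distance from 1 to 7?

6

Some routes from 1 to 7:
1 - 3 - 7: 3 + 6 = 9
1 - 9 - 5 - 2 - 7: 1 + 4 + 3 + 2 = 10
1 - 2 - 7: 4 + 2 = 6
1 - 9 - 8 - 2 - 7: 1 + 5 + 3 + 2 = 11
The minimum is 6.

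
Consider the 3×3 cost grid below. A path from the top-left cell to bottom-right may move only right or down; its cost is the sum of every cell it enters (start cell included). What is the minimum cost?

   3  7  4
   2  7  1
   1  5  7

18

One optimal route is [0,0] -> [1,0] -> [2,0] -> [2,1] -> [2,2].
Its cost is 3 + 2 + 1 + 5 + 7 = 18.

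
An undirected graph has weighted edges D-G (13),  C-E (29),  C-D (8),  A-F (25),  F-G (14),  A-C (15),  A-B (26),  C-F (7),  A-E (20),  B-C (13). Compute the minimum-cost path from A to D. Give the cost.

23

Some routes from A to D:
A-F-G-D: 25 + 14 + 13 = 52
A-C-F-G-D: 15 + 7 + 14 + 13 = 49
A-B-C-D: 26 + 13 + 8 = 47
A-F-C-D: 25 + 7 + 8 = 40
A-C-D: 15 + 8 = 23
Shortest: 23.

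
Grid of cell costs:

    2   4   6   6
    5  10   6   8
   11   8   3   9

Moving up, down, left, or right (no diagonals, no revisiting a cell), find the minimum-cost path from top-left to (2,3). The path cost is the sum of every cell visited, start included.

One optimal route is r0c0→r0c1→r0c2→r1c2→r2c2→r2c3.
Its cost is 2 + 4 + 6 + 6 + 3 + 9 = 30.

30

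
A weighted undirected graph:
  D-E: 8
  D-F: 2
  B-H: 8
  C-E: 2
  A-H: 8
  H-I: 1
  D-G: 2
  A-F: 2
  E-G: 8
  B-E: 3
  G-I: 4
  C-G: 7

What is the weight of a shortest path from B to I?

9

Some routes from B to I:
B -> E -> G -> I: 3 + 8 + 4 = 15
B -> E -> C -> G -> I: 3 + 2 + 7 + 4 = 16
B -> E -> D -> F -> A -> H -> I: 3 + 8 + 2 + 2 + 8 + 1 = 24
B -> H -> I: 8 + 1 = 9
B -> E -> D -> G -> I: 3 + 8 + 2 + 4 = 17
The minimum is 9.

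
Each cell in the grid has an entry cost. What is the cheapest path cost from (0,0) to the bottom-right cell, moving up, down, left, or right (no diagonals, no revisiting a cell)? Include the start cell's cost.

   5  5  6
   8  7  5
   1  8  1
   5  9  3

Take (0,0) → (0,1) → (0,2) → (1,2) → (2,2) → (3,2) for a total of 5 + 5 + 6 + 5 + 1 + 3 = 25.

25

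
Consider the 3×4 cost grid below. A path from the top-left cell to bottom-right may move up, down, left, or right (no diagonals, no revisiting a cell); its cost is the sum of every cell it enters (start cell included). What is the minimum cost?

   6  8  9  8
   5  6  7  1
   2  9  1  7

Take r0c0 -> r1c0 -> r2c0 -> r2c1 -> r2c2 -> r2c3 for a total of 6 + 5 + 2 + 9 + 1 + 7 = 30.

30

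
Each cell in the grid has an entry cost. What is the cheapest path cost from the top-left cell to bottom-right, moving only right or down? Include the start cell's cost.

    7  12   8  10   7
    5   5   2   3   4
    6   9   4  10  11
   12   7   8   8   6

Path (0,0) -> (1,0) -> (1,1) -> (1,2) -> (1,3) -> (1,4) -> (2,4) -> (3,4): 7 + 5 + 5 + 2 + 3 + 4 + 11 + 6 = 43.
(Top row then right column would cost 65.)

43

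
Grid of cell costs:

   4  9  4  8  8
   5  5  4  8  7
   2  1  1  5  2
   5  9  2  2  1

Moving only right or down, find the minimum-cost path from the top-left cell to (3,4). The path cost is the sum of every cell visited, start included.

18

Cheapest: r0c0 r1c0 r2c0 r2c1 r2c2 r3c2 r3c3 r3c4
  4 + 5 + 2 + 1 + 1 + 2 + 2 + 1 = 18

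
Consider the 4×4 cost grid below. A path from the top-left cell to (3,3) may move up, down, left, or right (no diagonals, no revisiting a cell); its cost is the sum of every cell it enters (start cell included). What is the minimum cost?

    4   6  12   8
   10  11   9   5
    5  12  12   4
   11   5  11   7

Best path: r0c0 → r0c1 → r0c2 → r0c3 → r1c3 → r2c3 → r3c3
Cost: 4 + 6 + 12 + 8 + 5 + 4 + 7 = 46

46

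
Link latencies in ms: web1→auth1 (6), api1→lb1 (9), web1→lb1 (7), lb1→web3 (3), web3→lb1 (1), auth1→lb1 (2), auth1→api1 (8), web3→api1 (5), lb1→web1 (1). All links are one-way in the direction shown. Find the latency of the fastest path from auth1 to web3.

Routes from auth1 to web3:
auth1 -> api1 -> lb1 -> web3: 8 + 9 + 3 = 20
auth1 -> lb1 -> web3: 2 + 3 = 5
The minimum is 5 ms.

5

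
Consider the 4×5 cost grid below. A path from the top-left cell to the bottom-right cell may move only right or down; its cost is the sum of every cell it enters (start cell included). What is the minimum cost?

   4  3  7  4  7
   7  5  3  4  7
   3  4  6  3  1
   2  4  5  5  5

28

One optimal route is [0,0] → [0,1] → [1,1] → [1,2] → [1,3] → [2,3] → [2,4] → [3,4].
Its cost is 4 + 3 + 5 + 3 + 4 + 3 + 1 + 5 = 28.
For comparison, the top-then-right route costs 38.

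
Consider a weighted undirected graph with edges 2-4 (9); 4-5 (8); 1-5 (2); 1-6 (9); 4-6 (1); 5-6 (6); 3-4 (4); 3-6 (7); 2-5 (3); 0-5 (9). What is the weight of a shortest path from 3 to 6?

5

A few of the 3→6 routes:
3 -> 4 -> 2 -> 5 -> 6: 4 + 9 + 3 + 6 = 22
3 -> 4 -> 6: 4 + 1 = 5
3 -> 6: 7
3 -> 4 -> 5 -> 6: 4 + 8 + 6 = 18
The minimum is 5.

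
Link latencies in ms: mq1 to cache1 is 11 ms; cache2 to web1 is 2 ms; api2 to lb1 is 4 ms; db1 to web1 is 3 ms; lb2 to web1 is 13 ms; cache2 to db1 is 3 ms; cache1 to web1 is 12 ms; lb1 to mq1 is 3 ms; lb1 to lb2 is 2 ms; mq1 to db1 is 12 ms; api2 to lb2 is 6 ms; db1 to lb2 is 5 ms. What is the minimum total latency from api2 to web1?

Some routes from api2 to web1:
api2-lb1-lb2-db1-web1: 4 + 2 + 5 + 3 = 14
api2-lb2-db1-web1: 6 + 5 + 3 = 14
api2-lb2-web1: 6 + 13 = 19
api2-lb2-db1-cache2-web1: 6 + 5 + 3 + 2 = 16
api2-lb1-lb2-db1-cache2-web1: 4 + 2 + 5 + 3 + 2 = 16
api2-lb1-lb2-web1: 4 + 2 + 13 = 19
Shortest: 14 ms.

14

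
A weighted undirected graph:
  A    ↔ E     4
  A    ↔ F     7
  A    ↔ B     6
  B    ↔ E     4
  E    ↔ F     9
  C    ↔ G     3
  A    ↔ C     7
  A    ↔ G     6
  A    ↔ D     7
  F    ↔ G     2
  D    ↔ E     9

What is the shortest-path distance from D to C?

Comparing a few candidate routes:
D-A-F-G-C: 7 + 7 + 2 + 3 = 19
D-A-G-C: 7 + 6 + 3 = 16
D-E-A-C: 9 + 4 + 7 = 20
D-A-C: 7 + 7 = 14
Best route has total 14.

14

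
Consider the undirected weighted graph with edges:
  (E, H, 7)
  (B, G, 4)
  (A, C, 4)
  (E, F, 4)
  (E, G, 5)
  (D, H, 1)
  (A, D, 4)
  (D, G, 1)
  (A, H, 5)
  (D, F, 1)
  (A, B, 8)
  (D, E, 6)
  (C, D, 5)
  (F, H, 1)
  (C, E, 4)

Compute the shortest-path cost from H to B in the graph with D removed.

Some routes from H to B avoiding D:
H - F - E - C - A - B: 1 + 4 + 4 + 4 + 8 = 21
H - E - G - B: 7 + 5 + 4 = 16
H - F - E - G - B: 1 + 4 + 5 + 4 = 14
H - A - B: 5 + 8 = 13
The minimum is 13.

13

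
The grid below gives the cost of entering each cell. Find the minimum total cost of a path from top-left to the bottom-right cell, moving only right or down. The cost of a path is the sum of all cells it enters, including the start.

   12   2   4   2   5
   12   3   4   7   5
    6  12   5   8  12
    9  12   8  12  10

52

Best path: [0,0]→[0,1]→[0,2]→[0,3]→[0,4]→[1,4]→[2,4]→[3,4]
Cost: 12 + 2 + 4 + 2 + 5 + 5 + 12 + 10 = 52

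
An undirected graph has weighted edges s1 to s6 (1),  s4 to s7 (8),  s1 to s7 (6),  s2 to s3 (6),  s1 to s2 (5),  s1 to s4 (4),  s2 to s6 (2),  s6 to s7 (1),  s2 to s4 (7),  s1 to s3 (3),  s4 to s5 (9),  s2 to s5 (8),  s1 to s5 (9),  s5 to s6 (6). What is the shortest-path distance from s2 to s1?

Comparing a few candidate routes:
s2 -> s1: 5
s2 -> s6 -> s1: 2 + 1 = 3
s2 -> s3 -> s1: 6 + 3 = 9
s2 -> s6 -> s7 -> s1: 2 + 1 + 6 = 9
The minimum is 3.

3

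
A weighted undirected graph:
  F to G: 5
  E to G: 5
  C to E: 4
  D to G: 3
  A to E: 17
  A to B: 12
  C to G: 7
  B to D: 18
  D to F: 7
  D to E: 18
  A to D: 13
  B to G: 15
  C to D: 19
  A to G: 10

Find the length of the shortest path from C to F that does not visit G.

26

Routes from C to F avoiding G:
C → E → A → D → F: 4 + 17 + 13 + 7 = 41
C → E → D → F: 4 + 18 + 7 = 29
C → E → A → B → D → F: 4 + 17 + 12 + 18 + 7 = 58
C → D → F: 19 + 7 = 26
Shortest: 26.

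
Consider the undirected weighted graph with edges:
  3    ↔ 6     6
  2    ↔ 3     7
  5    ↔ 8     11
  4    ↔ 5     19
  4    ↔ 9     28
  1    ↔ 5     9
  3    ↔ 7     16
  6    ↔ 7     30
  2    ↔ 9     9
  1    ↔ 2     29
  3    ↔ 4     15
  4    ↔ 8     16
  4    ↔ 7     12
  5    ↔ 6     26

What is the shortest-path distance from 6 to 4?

Some routes from 6 to 4:
6 - 3 - 4: 6 + 15 = 21
6 - 3 - 7 - 4: 6 + 16 + 12 = 34
6 - 7 - 4: 30 + 12 = 42
Best route has total 21.

21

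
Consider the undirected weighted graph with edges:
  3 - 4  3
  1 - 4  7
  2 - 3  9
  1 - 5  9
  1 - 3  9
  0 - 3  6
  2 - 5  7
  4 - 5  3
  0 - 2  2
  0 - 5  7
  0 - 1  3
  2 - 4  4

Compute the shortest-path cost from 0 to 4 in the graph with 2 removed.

Checking several routes:
0 → 5 → 4: 7 + 3 = 10
0 → 1 → 5 → 4: 3 + 9 + 3 = 15
0 → 3 → 4: 6 + 3 = 9
0 → 1 → 3 → 4: 3 + 9 + 3 = 15
0 → 1 → 4: 3 + 7 = 10
The minimum is 9.

9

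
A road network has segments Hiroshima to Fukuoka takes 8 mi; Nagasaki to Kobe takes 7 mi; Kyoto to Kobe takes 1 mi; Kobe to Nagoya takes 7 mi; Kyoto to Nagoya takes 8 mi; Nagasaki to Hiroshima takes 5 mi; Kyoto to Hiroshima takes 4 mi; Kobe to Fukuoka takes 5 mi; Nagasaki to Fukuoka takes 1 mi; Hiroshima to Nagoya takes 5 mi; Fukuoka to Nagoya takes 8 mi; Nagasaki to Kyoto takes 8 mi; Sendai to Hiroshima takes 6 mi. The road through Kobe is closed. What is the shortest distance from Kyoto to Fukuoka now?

9

Some routes from Kyoto to Fukuoka avoiding Kobe:
Kyoto-Hiroshima-Nagoya-Fukuoka: 4 + 5 + 8 = 17
Kyoto-Hiroshima-Nagasaki-Fukuoka: 4 + 5 + 1 = 10
Kyoto-Nagoya-Fukuoka: 8 + 8 = 16
Kyoto-Nagoya-Hiroshima-Nagasaki-Fukuoka: 8 + 5 + 5 + 1 = 19
Kyoto-Hiroshima-Fukuoka: 4 + 8 = 12
Kyoto-Nagasaki-Fukuoka: 8 + 1 = 9
Best route has total 9 mi.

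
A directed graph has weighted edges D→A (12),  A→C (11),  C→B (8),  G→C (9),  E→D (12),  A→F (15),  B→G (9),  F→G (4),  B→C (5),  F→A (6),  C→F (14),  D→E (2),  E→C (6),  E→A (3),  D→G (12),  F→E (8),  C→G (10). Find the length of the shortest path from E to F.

Comparing a few candidate routes:
E→A→C→F: 3 + 11 + 14 = 28
E→A→F: 3 + 15 = 18
E→C→F: 6 + 14 = 20
E→D→A→F: 12 + 12 + 15 = 39
Best route has total 18.

18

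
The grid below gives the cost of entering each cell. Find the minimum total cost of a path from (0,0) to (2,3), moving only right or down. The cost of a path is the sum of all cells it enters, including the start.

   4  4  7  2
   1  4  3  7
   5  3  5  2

One optimal route is [0,0] [1,0] [1,1] [1,2] [2,2] [2,3].
Its cost is 4 + 1 + 4 + 3 + 5 + 2 = 19.
(Top row then right column would cost 26.)

19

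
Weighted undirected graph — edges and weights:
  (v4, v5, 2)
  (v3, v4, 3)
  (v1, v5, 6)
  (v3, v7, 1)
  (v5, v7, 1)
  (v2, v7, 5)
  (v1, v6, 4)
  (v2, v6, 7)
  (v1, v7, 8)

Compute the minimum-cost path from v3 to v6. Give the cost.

Some routes from v3 to v6:
v3 - v7 - v5 - v1 - v6: 1 + 1 + 6 + 4 = 12
v3 - v4 - v5 - v7 - v2 - v6: 3 + 2 + 1 + 5 + 7 = 18
v3 - v7 - v1 - v6: 1 + 8 + 4 = 13
v3 - v4 - v5 - v7 - v1 - v6: 3 + 2 + 1 + 8 + 4 = 18
v3 - v4 - v5 - v1 - v6: 3 + 2 + 6 + 4 = 15
v3 - v7 - v2 - v6: 1 + 5 + 7 = 13
Shortest: 12.

12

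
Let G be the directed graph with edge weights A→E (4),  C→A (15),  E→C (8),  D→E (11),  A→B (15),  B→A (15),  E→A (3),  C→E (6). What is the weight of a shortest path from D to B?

29

Candidate routes:
D - E - A - B: 11 + 3 + 15 = 29
D - E - C - A - B: 11 + 8 + 15 + 15 = 49
Best route has total 29.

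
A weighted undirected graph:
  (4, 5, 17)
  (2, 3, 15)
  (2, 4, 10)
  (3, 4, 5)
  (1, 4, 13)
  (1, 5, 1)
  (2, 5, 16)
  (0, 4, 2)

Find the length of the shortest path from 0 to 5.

Comparing a few candidate routes:
0-4-2-5: 2 + 10 + 16 = 28
0-4-1-5: 2 + 13 + 1 = 16
0-4-5: 2 + 17 = 19
Shortest: 16.

16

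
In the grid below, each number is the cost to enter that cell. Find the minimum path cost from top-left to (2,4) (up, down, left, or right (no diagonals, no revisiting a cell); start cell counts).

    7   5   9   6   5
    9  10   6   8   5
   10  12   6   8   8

Path [0,0]→[0,1]→[0,2]→[0,3]→[0,4]→[1,4]→[2,4]: 7 + 5 + 9 + 6 + 5 + 5 + 8 = 45.

45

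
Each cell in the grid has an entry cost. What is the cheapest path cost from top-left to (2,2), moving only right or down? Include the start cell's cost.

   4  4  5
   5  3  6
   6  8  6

23

Best path: r0c0 r0c1 r1c1 r1c2 r2c2
Cost: 4 + 4 + 3 + 6 + 6 = 23
For comparison, the top-then-right route costs 25.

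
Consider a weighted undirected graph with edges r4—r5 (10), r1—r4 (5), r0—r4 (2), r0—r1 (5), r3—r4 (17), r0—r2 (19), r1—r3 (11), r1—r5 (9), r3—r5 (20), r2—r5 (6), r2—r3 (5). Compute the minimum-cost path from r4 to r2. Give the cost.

16

Comparing a few candidate routes:
r4 -> r0 -> r2: 2 + 19 = 21
r4 -> r1 -> r3 -> r2: 5 + 11 + 5 = 21
r4 -> r5 -> r2: 10 + 6 = 16
r4 -> r1 -> r5 -> r2: 5 + 9 + 6 = 20
Shortest: 16.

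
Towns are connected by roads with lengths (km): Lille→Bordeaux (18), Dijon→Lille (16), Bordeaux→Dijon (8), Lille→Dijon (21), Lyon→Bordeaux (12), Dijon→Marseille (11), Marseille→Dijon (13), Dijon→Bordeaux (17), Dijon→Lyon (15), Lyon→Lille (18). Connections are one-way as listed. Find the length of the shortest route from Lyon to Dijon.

20

Paths from Lyon to Dijon:
Lyon → Lille → Dijon: 18 + 21 = 39
Lyon → Bordeaux → Dijon: 12 + 8 = 20
Lyon → Lille → Bordeaux → Dijon: 18 + 18 + 8 = 44
Best route has total 20 km.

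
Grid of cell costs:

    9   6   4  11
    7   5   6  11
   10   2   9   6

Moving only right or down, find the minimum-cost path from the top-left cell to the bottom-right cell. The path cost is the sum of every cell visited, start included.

37

Take [0,0]→[0,1]→[1,1]→[2,1]→[2,2]→[2,3] for a total of 9 + 6 + 5 + 2 + 9 + 6 = 37.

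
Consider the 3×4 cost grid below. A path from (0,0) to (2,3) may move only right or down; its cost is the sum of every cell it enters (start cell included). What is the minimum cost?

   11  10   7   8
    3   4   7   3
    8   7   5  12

40

Take r0c0→r1c0→r1c1→r1c2→r1c3→r2c3 for a total of 11 + 3 + 4 + 7 + 3 + 12 = 40.
For comparison, the top-then-right route costs 51.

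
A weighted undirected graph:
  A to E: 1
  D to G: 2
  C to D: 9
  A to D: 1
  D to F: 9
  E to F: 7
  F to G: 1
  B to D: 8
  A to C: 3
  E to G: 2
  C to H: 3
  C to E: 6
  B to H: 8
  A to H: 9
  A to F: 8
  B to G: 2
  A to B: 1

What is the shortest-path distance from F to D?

Checking several routes:
F -> G -> D: 1 + 2 = 3
F -> G -> B -> A -> D: 1 + 2 + 1 + 1 = 5
F -> G -> E -> A -> D: 1 + 2 + 1 + 1 = 5
The minimum is 3.

3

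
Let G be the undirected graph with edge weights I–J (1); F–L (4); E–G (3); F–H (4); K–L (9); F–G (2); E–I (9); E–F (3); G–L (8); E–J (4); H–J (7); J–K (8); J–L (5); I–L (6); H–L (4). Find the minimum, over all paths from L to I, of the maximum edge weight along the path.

4

Some routes from L to I:
L - F - G - E - J - I: max(4, 2, 3, 4, 1) = 4
L - H - F - G - E - J - I: max(4, 4, 2, 3, 4, 1) = 4
L - H - F - E - J - I: max(4, 4, 3, 4, 1) = 4
L - I: max(6) = 6
L - J - I: max(5, 1) = 5
L - F - E - J - I: max(4, 3, 4, 1) = 4
Smallest bottleneck: 4.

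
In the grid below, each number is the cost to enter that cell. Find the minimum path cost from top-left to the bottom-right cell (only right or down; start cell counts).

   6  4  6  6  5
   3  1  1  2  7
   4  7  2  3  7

23

Take (0,0)→(1,0)→(1,1)→(1,2)→(1,3)→(2,3)→(2,4) for a total of 6 + 3 + 1 + 1 + 2 + 3 + 7 = 23.
(Top row then right column would cost 41.)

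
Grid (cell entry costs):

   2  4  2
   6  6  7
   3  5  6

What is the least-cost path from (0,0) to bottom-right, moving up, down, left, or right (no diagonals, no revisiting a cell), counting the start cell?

21

Take (0,0) -> (0,1) -> (0,2) -> (1,2) -> (2,2) for a total of 2 + 4 + 2 + 7 + 6 = 21.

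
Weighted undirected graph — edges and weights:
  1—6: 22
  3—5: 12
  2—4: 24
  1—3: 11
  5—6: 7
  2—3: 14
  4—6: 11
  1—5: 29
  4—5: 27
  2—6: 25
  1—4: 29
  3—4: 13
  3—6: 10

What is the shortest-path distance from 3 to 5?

A few of the 3→5 routes:
3→1→6→5: 11 + 22 + 7 = 40
3→1→5: 11 + 29 = 40
3→4→5: 13 + 27 = 40
3→4→6→5: 13 + 11 + 7 = 31
3→5: 12
3→6→5: 10 + 7 = 17
Shortest: 12.

12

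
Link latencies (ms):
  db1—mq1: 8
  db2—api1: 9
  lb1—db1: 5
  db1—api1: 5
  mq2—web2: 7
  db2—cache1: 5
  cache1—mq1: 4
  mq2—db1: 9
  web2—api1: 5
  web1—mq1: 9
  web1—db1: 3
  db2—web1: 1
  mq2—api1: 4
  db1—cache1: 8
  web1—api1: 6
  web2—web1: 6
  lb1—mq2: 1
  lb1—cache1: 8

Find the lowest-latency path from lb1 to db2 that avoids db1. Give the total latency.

Some routes from lb1 to db2 avoiding db1:
lb1 → mq2 → api1 → db2: 1 + 4 + 9 = 14
lb1 → cache1 → db2: 8 + 5 = 13
lb1 → mq2 → api1 → web2 → web1 → db2: 1 + 4 + 5 + 6 + 1 = 17
lb1 → mq2 → api1 → web1 → db2: 1 + 4 + 6 + 1 = 12
lb1 → mq2 → web2 → web1 → db2: 1 + 7 + 6 + 1 = 15
Shortest: 12 ms.

12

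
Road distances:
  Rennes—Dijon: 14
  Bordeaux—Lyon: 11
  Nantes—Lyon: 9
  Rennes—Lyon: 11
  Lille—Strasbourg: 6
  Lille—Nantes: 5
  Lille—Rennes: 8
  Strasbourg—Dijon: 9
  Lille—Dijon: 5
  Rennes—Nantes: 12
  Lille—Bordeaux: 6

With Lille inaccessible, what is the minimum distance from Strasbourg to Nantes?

Routes from Strasbourg to Nantes avoiding Lille:
Strasbourg - Dijon - Rennes - Lyon - Nantes: 9 + 14 + 11 + 9 = 43
Strasbourg - Dijon - Rennes - Nantes: 9 + 14 + 12 = 35
Shortest: 35.

35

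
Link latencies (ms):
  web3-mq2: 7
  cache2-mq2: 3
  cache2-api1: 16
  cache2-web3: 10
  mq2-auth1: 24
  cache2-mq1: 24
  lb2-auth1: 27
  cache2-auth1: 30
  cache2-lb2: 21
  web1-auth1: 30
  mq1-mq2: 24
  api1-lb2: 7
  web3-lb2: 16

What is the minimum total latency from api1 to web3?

23

A few of the api1→web3 routes:
api1-lb2-web3: 7 + 16 = 23
api1-lb2-cache2-web3: 7 + 21 + 10 = 38
api1-cache2-web3: 16 + 10 = 26
api1-cache2-mq2-web3: 16 + 3 + 7 = 26
api1-lb2-cache2-mq2-web3: 7 + 21 + 3 + 7 = 38
api1-cache2-lb2-web3: 16 + 21 + 16 = 53
The minimum is 23 ms.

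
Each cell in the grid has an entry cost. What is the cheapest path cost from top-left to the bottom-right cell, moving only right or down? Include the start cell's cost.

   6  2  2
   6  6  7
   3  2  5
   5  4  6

Path (0,0) (0,1) (1,1) (2,1) (3,1) (3,2): 6 + 2 + 6 + 2 + 4 + 6 = 26.

26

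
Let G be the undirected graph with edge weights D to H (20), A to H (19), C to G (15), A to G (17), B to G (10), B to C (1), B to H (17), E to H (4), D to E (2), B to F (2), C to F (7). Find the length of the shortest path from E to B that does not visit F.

Checking several routes:
E -> H -> A -> G -> C -> B: 4 + 19 + 17 + 15 + 1 = 56
E -> H -> A -> G -> B: 4 + 19 + 17 + 10 = 50
E -> H -> B: 4 + 17 = 21
E -> D -> H -> B: 2 + 20 + 17 = 39
E -> D -> H -> A -> G -> B: 2 + 20 + 19 + 17 + 10 = 68
Shortest: 21.

21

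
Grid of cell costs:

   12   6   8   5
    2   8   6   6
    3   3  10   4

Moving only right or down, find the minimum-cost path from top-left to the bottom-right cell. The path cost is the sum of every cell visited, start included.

Cheapest: [0,0] → [1,0] → [2,0] → [2,1] → [2,2] → [2,3]
  12 + 2 + 3 + 3 + 10 + 4 = 34

34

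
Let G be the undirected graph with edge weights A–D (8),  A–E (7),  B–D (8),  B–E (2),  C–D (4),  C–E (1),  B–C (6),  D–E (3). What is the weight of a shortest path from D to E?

3

Routes from D to E:
D→A→E: 8 + 7 = 15
D→C→B→E: 4 + 6 + 2 = 12
D→B→E: 8 + 2 = 10
D→E: 3
D→B→C→E: 8 + 6 + 1 = 15
D→C→E: 4 + 1 = 5
Shortest: 3.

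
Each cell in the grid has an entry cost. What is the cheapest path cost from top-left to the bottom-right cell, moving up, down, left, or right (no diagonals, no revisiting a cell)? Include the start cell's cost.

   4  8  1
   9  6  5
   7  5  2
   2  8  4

One optimal route is [0,0] -> [0,1] -> [0,2] -> [1,2] -> [2,2] -> [3,2].
Its cost is 4 + 8 + 1 + 5 + 2 + 4 = 24.

24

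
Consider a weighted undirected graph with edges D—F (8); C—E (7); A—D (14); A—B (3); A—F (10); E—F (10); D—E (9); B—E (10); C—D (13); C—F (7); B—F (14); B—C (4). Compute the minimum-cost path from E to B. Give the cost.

Some routes from E to B:
E→F→A→B: 10 + 10 + 3 = 23
E→F→C→B: 10 + 7 + 4 = 21
E→C→B: 7 + 4 = 11
E→B: 10
E→F→B: 10 + 14 = 24
The minimum is 10.

10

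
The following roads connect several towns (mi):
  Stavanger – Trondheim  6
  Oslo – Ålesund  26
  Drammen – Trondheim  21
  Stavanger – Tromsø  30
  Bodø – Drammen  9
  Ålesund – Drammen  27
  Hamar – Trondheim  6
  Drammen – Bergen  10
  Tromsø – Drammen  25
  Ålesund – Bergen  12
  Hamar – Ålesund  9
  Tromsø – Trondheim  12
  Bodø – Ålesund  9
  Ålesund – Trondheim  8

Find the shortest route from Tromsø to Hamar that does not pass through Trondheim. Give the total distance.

52

Paths from Tromsø to Hamar avoiding Trondheim:
Tromsø -> Drammen -> Bergen -> Ålesund -> Hamar: 25 + 10 + 12 + 9 = 56
Tromsø -> Drammen -> Ålesund -> Hamar: 25 + 27 + 9 = 61
Tromsø -> Drammen -> Bodø -> Ålesund -> Hamar: 25 + 9 + 9 + 9 = 52
Shortest: 52 mi.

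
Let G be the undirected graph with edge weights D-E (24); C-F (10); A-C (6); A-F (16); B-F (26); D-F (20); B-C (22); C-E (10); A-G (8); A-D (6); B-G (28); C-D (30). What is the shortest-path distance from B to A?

28

Comparing a few candidate routes:
B -> G -> A: 28 + 8 = 36
B -> F -> C -> A: 26 + 10 + 6 = 42
B -> C -> A: 22 + 6 = 28
B -> F -> A: 26 + 16 = 42
The minimum is 28.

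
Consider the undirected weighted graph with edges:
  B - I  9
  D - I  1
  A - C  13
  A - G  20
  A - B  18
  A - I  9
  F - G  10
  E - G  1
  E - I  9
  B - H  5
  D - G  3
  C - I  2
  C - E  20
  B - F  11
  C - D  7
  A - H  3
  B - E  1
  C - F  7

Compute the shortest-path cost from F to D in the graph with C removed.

Checking several routes:
F→B→E→G→D: 11 + 1 + 1 + 3 = 16
F→G→D: 10 + 3 = 13
F→G→E→I→D: 10 + 1 + 9 + 1 = 21
F→B→I→D: 11 + 9 + 1 = 21
Best route has total 13.

13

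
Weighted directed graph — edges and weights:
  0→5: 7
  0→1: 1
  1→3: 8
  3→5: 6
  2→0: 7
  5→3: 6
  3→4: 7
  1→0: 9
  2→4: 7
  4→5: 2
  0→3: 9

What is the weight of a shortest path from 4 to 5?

Routes from 4 to 5:
4-5: 2
Best route has total 2.

2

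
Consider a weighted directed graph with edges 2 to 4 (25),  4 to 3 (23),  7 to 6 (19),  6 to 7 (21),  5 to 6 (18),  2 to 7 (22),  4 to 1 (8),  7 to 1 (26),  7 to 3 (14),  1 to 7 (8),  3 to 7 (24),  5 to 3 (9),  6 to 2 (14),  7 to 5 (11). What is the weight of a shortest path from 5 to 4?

57

Routes from 5 to 4:
5→3→7→6→2→4: 9 + 24 + 19 + 14 + 25 = 91
5→6→2→4: 18 + 14 + 25 = 57
Best route has total 57.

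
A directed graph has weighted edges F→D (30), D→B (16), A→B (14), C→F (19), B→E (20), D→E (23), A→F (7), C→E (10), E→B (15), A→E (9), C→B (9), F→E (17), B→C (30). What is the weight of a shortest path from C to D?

49

Routes from C to D:
C-F-D: 19 + 30 = 49
Shortest: 49.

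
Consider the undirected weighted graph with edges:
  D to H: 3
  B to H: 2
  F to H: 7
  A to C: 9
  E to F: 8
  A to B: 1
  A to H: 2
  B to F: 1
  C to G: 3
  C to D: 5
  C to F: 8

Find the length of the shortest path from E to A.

Checking several routes:
E-F-B-H-A: 8 + 1 + 2 + 2 = 13
E-F-H-A: 8 + 7 + 2 = 17
E-F-B-A: 8 + 1 + 1 = 10
Best route has total 10.

10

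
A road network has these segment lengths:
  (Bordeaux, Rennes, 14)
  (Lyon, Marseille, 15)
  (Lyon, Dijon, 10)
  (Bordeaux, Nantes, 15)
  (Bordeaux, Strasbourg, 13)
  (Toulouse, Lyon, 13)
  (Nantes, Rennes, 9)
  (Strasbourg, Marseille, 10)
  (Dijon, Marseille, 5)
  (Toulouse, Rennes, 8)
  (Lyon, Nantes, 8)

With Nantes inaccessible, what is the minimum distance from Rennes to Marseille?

Paths from Rennes to Marseille avoiding Nantes:
Rennes-Bordeaux-Strasbourg-Marseille: 14 + 13 + 10 = 37
Rennes-Toulouse-Lyon-Dijon-Marseille: 8 + 13 + 10 + 5 = 36
Rennes-Toulouse-Lyon-Marseille: 8 + 13 + 15 = 36
Best route has total 36.

36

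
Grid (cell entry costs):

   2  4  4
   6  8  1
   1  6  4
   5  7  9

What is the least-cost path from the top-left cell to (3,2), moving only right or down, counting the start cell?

24

Take r0c0 r0c1 r0c2 r1c2 r2c2 r3c2 for a total of 2 + 4 + 4 + 1 + 4 + 9 = 24.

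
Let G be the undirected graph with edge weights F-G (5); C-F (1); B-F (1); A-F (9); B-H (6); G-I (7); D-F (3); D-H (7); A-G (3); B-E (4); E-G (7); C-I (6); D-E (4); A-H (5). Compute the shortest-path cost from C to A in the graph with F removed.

Candidate routes:
C - I - G - E - D - H - A: 6 + 7 + 7 + 4 + 7 + 5 = 36
C - I - G - A: 6 + 7 + 3 = 16
C - I - G - E - B - H - A: 6 + 7 + 7 + 4 + 6 + 5 = 35
Shortest: 16.

16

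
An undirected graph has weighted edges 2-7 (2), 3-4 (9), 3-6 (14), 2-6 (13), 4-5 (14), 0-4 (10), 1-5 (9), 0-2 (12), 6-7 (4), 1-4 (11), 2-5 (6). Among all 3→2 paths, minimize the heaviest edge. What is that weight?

Paths from 3 to 2:
3 -> 6 -> 2: max(14, 13) = 14
3 -> 6 -> 7 -> 2: max(14, 4, 2) = 14
3 -> 4 -> 1 -> 5 -> 2: max(9, 11, 9, 6) = 11
3 -> 4 -> 0 -> 2: max(9, 10, 12) = 12
3 -> 4 -> 5 -> 2: max(9, 14, 6) = 14
Smallest bottleneck: 11.

11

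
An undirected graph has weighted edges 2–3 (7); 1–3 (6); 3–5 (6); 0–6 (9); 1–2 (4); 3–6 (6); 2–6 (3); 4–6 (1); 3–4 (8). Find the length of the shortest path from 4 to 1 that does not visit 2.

13

Candidate routes:
4 - 6 - 3 - 1: 1 + 6 + 6 = 13
4 - 3 - 1: 8 + 6 = 14
Best route has total 13.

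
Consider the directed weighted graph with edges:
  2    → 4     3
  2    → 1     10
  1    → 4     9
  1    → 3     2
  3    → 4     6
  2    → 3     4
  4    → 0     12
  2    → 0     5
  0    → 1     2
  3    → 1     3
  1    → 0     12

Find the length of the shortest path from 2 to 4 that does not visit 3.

Paths from 2 to 4 avoiding 3:
2→1→4: 10 + 9 = 19
2→4: 3
2→0→1→4: 5 + 2 + 9 = 16
Best route has total 3.

3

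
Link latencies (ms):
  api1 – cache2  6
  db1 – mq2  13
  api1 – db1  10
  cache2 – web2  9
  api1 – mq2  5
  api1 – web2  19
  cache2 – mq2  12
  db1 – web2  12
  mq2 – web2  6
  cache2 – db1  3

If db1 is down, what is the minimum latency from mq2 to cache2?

11

Routes from mq2 to cache2 avoiding db1:
mq2 -> cache2: 12
mq2 -> api1 -> web2 -> cache2: 5 + 19 + 9 = 33
mq2 -> web2 -> api1 -> cache2: 6 + 19 + 6 = 31
mq2 -> api1 -> cache2: 5 + 6 = 11
mq2 -> web2 -> cache2: 6 + 9 = 15
Shortest: 11 ms.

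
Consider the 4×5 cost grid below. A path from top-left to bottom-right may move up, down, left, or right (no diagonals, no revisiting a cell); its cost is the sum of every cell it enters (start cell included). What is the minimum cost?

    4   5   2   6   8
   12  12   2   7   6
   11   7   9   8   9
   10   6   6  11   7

Best path: r0c0 → r0c1 → r0c2 → r1c2 → r1c3 → r1c4 → r2c4 → r3c4
Cost: 4 + 5 + 2 + 2 + 7 + 6 + 9 + 7 = 42

42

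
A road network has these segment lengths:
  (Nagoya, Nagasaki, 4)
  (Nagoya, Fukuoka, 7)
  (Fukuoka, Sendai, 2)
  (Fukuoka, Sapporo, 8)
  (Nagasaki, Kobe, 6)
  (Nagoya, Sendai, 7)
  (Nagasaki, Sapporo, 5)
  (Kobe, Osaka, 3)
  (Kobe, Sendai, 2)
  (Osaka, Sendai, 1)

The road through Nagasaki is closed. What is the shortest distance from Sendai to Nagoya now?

7

Routes from Sendai to Nagoya avoiding Nagasaki:
Sendai→Nagoya: 7
Sendai→Fukuoka→Nagoya: 2 + 7 = 9
Shortest: 7.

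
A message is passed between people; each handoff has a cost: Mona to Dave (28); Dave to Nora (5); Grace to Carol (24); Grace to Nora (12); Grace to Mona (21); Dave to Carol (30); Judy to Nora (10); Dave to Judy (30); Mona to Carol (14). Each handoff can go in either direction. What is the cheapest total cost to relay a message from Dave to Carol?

A few of the Dave→Carol routes:
Dave→Mona→Carol: 28 + 14 = 42
Dave→Nora→Grace→Carol: 5 + 12 + 24 = 41
Dave→Nora→Grace→Mona→Carol: 5 + 12 + 21 + 14 = 52
Dave→Mona→Grace→Carol: 28 + 21 + 24 = 73
Dave→Carol: 30
The minimum is 30.

30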